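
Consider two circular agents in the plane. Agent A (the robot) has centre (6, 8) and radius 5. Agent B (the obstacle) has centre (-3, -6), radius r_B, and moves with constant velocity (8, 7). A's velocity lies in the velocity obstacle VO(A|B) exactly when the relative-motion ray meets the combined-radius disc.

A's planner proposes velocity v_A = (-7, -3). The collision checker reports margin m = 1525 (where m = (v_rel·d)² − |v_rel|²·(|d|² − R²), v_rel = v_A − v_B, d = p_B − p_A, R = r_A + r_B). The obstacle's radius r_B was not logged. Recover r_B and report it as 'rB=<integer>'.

m = 1525
d = (-9, -14);  v_rel = (-15, -10),  |v_rel|² = 325
v_rel×d = (-15)·(-14) − (-10)·(-9) = 120
since m = R²·325 − 120²:  R² = (14400 + 1525) / 325 = 49
R = √49 = 7  ⇒  r_B = 7 − 5 = 2

rB=2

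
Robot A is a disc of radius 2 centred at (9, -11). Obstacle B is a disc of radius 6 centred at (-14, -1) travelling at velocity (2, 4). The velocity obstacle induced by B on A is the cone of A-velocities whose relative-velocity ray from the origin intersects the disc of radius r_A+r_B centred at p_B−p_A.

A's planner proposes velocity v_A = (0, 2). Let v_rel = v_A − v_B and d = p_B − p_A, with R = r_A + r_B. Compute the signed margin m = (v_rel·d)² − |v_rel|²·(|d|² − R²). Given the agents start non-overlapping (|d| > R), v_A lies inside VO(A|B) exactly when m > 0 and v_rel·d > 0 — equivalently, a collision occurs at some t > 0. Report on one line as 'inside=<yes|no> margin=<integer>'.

d = (-23, 10),  |d|² = 629;  R = 2+6 = 8,  c = 629−8² = 565
v_rel = (-2, -2),  |v_rel|² = 8;  v_rel·d = (-2)·(-23) + (-2)·(10) = 26
8·t² − 52·t + 565 = 0  ⇒  m = 26² − 8·565 = -3844
m = -3844 < 0,  v_rel·d = 26 > 0  ⇒  outside

inside=no margin=-3844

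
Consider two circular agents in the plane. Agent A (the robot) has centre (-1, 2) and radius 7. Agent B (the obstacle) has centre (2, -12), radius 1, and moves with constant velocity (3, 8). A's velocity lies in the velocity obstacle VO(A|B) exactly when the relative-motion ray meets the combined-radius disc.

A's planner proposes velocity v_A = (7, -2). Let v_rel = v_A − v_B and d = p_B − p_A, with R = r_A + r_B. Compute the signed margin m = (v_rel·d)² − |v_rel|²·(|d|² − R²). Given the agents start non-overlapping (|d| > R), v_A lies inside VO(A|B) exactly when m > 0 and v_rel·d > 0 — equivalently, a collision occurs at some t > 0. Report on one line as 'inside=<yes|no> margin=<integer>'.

d = (3, -14),  |d|² = 205;  R = 7+1 = 8,  c = 205−8² = 141
v_rel = (4, -10),  |v_rel|² = 116;  v_rel·d = (4)·(3) + (-10)·(-14) = 152
116·t² − 304·t + 141 = 0  ⇒  m = 152² − 116·141 = 6748
m = 6748 > 0,  v_rel·d = 152 > 0  ⇒  inside

inside=yes margin=6748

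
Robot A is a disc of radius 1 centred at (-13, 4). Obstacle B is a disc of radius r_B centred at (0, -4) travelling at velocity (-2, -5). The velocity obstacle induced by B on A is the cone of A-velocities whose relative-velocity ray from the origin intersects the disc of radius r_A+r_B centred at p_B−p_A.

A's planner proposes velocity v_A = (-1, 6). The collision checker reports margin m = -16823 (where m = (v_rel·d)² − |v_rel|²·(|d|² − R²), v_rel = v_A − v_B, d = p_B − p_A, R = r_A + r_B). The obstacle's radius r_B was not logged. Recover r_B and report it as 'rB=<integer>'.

m = -16823
d = (13, -8);  v_rel = (1, 11),  |v_rel|² = 122
v_rel×d = (1)·(-8) − (11)·(13) = -151
since m = R²·122 − (-151)²:  R² = (22801 + -16823) / 122 = 49
R = √49 = 7  ⇒  r_B = 7 − 1 = 6

rB=6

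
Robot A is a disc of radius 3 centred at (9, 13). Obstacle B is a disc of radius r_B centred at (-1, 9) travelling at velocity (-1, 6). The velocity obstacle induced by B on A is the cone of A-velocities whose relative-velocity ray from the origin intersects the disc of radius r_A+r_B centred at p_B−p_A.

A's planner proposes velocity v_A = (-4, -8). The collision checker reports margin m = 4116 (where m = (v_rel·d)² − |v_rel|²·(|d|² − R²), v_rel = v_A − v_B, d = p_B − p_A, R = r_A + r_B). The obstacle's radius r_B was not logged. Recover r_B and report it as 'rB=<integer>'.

m = 4116
d = (-10, -4);  v_rel = (-3, -14),  |v_rel|² = 205
v_rel×d = (-3)·(-4) − (-14)·(-10) = -128
since m = R²·205 − (-128)²:  R² = (16384 + 4116) / 205 = 100
R = √100 = 10  ⇒  r_B = 10 − 3 = 7

rB=7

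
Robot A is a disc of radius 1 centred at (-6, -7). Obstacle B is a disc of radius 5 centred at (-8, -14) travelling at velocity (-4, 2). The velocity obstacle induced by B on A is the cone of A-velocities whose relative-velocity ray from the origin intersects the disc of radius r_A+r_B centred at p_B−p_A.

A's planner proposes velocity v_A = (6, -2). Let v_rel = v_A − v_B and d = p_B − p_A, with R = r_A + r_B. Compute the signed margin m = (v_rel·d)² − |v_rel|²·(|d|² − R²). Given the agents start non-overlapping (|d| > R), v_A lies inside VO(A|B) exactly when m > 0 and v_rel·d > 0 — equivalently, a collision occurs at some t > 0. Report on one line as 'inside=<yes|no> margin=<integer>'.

d = (-2, -7),  |d|² = 53;  R = 1+5 = 6,  c = 53−6² = 17
v_rel = (10, -4),  |v_rel|² = 116;  v_rel·d = (10)·(-2) + (-4)·(-7) = 8
116·t² − 16·t + 17 = 0  ⇒  m = 8² − 116·17 = -1908
m = -1908 < 0,  v_rel·d = 8 > 0  ⇒  outside

inside=no margin=-1908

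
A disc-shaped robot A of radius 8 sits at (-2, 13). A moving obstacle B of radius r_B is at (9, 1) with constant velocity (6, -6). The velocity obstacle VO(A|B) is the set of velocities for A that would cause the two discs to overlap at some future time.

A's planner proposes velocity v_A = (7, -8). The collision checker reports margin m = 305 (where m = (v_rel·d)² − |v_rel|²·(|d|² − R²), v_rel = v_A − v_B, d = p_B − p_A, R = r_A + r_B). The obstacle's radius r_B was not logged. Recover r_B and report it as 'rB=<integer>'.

m = 305
d = (11, -12);  v_rel = (1, -2),  |v_rel|² = 5
v_rel×d = (1)·(-12) − (-2)·(11) = 10
since m = R²·5 − 10²:  R² = (100 + 305) / 5 = 81
R = √81 = 9  ⇒  r_B = 9 − 8 = 1

rB=1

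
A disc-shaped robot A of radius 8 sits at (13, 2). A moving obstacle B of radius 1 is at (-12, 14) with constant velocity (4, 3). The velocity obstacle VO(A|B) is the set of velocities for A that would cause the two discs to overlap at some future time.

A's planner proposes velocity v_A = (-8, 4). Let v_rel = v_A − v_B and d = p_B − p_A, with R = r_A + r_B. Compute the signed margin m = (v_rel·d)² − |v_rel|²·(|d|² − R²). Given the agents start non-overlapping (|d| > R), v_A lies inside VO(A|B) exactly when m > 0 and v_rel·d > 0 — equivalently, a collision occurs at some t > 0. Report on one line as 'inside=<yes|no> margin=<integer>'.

d = (-25, 12),  |d|² = 769;  R = 8+1 = 9,  c = 769−9² = 688
v_rel = (-12, 1),  |v_rel|² = 145;  v_rel·d = (-12)·(-25) + (1)·(12) = 312
145·t² − 624·t + 688 = 0  ⇒  m = 312² − 145·688 = -2416
m = -2416 < 0,  v_rel·d = 312 > 0  ⇒  outside

inside=no margin=-2416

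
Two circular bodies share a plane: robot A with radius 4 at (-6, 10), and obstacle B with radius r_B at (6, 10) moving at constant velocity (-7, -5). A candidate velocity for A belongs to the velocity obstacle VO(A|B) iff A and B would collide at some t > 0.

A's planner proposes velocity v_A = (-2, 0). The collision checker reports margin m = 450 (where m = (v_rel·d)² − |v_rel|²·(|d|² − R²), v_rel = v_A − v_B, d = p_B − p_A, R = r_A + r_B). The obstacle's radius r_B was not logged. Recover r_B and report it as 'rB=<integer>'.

m = 450
d = (12, 0);  v_rel = (5, 5),  |v_rel|² = 50
v_rel×d = (5)·(0) − (5)·(12) = -60
since m = R²·50 − (-60)²:  R² = (3600 + 450) / 50 = 81
R = √81 = 9  ⇒  r_B = 9 − 4 = 5

rB=5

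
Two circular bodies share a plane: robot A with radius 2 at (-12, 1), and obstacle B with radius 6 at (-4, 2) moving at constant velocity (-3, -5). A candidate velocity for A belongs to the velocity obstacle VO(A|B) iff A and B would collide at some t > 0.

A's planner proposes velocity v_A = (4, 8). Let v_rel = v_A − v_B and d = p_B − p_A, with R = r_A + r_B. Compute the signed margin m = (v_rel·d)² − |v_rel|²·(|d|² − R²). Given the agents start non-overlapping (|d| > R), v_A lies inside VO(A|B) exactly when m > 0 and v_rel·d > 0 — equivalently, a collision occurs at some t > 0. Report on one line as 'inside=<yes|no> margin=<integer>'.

d = (8, 1),  |d|² = 65;  R = 2+6 = 8,  c = 65−8² = 1
v_rel = (7, 13),  |v_rel|² = 218;  v_rel·d = (7)·(8) + (13)·(1) = 69
218·t² − 138·t + 1 = 0  ⇒  m = 69² − 218·1 = 4543
m = 4543 > 0,  v_rel·d = 69 > 0  ⇒  inside

inside=yes margin=4543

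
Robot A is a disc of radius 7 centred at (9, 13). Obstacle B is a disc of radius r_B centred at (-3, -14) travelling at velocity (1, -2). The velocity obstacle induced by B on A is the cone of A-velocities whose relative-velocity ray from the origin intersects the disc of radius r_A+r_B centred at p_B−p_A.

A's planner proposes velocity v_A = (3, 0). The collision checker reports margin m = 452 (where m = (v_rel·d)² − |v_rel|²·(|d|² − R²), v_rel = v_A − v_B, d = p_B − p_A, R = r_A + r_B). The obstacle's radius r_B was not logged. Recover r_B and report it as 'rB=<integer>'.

m = 452
d = (-12, -27);  v_rel = (2, 2),  |v_rel|² = 8
v_rel×d = (2)·(-27) − (2)·(-12) = -30
since m = R²·8 − (-30)²:  R² = (900 + 452) / 8 = 169
R = √169 = 13  ⇒  r_B = 13 − 7 = 6

rB=6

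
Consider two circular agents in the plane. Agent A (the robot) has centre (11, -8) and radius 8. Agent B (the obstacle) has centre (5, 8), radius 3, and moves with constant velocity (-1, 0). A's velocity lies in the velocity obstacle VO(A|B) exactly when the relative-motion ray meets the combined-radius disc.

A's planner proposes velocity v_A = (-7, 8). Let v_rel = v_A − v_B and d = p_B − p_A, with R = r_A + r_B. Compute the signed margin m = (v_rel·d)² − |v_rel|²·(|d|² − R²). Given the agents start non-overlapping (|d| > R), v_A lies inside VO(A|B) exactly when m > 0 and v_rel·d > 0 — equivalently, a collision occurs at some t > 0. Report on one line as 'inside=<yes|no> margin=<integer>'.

d = (-6, 16),  |d|² = 292;  R = 8+3 = 11,  c = 292−11² = 171
v_rel = (-6, 8),  |v_rel|² = 100;  v_rel·d = (-6)·(-6) + (8)·(16) = 164
100·t² − 328·t + 171 = 0  ⇒  m = 164² − 100·171 = 9796
m = 9796 > 0,  v_rel·d = 164 > 0  ⇒  inside

inside=yes margin=9796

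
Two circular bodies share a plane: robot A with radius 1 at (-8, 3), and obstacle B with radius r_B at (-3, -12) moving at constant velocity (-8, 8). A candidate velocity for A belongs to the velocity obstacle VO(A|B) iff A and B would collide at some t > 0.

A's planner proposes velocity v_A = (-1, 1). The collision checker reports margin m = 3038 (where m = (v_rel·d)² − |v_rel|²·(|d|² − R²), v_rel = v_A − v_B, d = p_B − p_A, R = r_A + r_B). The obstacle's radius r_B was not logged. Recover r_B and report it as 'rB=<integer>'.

m = 3038
d = (5, -15);  v_rel = (7, -7),  |v_rel|² = 98
v_rel×d = (7)·(-15) − (-7)·(5) = -70
since m = R²·98 − (-70)²:  R² = (4900 + 3038) / 98 = 81
R = √81 = 9  ⇒  r_B = 9 − 1 = 8

rB=8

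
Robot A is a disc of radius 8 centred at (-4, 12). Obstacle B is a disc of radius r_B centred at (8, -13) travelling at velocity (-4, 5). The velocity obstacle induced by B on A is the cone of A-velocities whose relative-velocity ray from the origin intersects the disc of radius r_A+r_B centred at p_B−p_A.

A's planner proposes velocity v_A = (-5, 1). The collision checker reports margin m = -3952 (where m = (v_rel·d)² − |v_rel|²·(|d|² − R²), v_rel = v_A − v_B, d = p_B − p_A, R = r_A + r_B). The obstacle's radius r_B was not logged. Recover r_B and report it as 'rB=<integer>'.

m = -3952
d = (12, -25);  v_rel = (-1, -4),  |v_rel|² = 17
v_rel×d = (-1)·(-25) − (-4)·(12) = 73
since m = R²·17 − 73²:  R² = (5329 + -3952) / 17 = 81
R = √81 = 9  ⇒  r_B = 9 − 8 = 1

rB=1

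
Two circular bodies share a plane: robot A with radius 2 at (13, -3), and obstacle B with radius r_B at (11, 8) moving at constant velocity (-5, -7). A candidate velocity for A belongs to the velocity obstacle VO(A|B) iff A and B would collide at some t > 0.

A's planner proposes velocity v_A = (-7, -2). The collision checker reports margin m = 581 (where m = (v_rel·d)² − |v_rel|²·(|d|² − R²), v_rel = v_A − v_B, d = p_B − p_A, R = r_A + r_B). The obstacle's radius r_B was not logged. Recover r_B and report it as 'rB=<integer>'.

m = 581
d = (-2, 11);  v_rel = (-2, 5),  |v_rel|² = 29
v_rel×d = (-2)·(11) − (5)·(-2) = -12
since m = R²·29 − (-12)²:  R² = (144 + 581) / 29 = 25
R = √25 = 5  ⇒  r_B = 5 − 2 = 3

rB=3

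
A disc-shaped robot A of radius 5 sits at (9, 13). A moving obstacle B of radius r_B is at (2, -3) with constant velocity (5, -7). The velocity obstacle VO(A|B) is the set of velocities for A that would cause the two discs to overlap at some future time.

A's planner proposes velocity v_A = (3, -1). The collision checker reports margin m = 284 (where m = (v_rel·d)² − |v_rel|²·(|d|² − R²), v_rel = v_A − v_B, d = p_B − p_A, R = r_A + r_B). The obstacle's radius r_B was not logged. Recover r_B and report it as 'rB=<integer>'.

m = 284
d = (-7, -16);  v_rel = (-2, 6),  |v_rel|² = 40
v_rel×d = (-2)·(-16) − (6)·(-7) = 74
since m = R²·40 − 74²:  R² = (5476 + 284) / 40 = 144
R = √144 = 12  ⇒  r_B = 12 − 5 = 7

rB=7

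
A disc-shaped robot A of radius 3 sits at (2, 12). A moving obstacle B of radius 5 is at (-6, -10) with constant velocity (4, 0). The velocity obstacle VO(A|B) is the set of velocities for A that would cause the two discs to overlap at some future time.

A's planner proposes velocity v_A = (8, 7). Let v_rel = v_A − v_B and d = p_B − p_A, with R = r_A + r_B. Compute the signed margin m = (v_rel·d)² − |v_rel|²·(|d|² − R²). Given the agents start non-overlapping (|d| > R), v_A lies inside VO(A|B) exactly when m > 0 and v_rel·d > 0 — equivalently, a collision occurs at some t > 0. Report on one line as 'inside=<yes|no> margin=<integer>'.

d = (-8, -22),  |d|² = 548;  R = 3+5 = 8,  c = 548−8² = 484
v_rel = (4, 7),  |v_rel|² = 65;  v_rel·d = (4)·(-8) + (7)·(-22) = -186
65·t² + 372·t + 484 = 0  ⇒  m = (-186)² − 65·484 = 3136
m = 3136 > 0,  v_rel·d = -186 < 0  ⇒  outside

inside=no margin=3136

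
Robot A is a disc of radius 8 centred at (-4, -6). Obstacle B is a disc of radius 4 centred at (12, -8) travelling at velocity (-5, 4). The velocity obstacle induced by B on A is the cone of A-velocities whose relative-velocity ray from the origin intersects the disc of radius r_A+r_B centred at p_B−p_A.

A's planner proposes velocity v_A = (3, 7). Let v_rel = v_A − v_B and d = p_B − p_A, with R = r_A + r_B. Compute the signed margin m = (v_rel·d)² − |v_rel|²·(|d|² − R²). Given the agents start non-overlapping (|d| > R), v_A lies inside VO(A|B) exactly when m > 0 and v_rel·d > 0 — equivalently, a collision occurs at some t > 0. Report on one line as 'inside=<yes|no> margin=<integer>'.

d = (16, -2),  |d|² = 260;  R = 8+4 = 12,  c = 260−12² = 116
v_rel = (8, 3),  |v_rel|² = 73;  v_rel·d = (8)·(16) + (3)·(-2) = 122
73·t² − 244·t + 116 = 0  ⇒  m = 122² − 73·116 = 6416
m = 6416 > 0,  v_rel·d = 122 > 0  ⇒  inside

inside=yes margin=6416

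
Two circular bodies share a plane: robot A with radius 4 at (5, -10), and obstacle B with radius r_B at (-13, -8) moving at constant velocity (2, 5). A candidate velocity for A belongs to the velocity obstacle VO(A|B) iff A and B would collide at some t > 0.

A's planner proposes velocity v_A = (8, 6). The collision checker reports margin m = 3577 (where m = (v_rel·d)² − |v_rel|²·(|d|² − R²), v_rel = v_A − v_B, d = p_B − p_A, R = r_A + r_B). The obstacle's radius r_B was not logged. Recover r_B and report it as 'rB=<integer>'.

m = 3577
d = (-18, 2);  v_rel = (6, 1),  |v_rel|² = 37
v_rel×d = (6)·(2) − (1)·(-18) = 30
since m = R²·37 − 30²:  R² = (900 + 3577) / 37 = 121
R = √121 = 11  ⇒  r_B = 11 − 4 = 7

rB=7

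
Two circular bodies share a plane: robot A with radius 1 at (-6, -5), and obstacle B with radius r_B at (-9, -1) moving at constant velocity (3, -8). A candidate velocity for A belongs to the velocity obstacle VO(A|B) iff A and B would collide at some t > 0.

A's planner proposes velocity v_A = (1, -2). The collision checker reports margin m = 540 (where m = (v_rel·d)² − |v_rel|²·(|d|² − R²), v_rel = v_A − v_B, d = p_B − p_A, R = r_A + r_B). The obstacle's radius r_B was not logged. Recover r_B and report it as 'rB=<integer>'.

m = 540
d = (-3, 4);  v_rel = (-2, 6),  |v_rel|² = 40
v_rel×d = (-2)·(4) − (6)·(-3) = 10
since m = R²·40 − 10²:  R² = (100 + 540) / 40 = 16
R = √16 = 4  ⇒  r_B = 4 − 1 = 3

rB=3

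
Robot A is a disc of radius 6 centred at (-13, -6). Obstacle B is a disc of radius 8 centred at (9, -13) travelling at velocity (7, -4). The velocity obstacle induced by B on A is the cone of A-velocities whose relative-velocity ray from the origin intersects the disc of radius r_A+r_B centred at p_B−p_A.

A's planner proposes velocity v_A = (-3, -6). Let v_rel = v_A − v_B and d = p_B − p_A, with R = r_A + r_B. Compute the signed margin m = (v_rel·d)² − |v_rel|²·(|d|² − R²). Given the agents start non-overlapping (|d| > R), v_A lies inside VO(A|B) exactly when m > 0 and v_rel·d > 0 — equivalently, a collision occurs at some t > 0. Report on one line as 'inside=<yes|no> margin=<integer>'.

d = (22, -7),  |d|² = 533;  R = 6+8 = 14,  c = 533−14² = 337
v_rel = (-10, -2),  |v_rel|² = 104;  v_rel·d = (-10)·(22) + (-2)·(-7) = -206
104·t² + 412·t + 337 = 0  ⇒  m = (-206)² − 104·337 = 7388
m = 7388 > 0,  v_rel·d = -206 < 0  ⇒  outside

inside=no margin=7388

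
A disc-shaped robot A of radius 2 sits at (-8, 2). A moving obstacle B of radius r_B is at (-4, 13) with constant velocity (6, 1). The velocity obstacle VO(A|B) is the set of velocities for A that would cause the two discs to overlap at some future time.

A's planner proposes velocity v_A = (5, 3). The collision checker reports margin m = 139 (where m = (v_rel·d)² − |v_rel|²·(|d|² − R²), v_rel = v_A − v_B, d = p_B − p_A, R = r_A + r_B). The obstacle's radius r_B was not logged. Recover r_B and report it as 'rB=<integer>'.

m = 139
d = (4, 11);  v_rel = (-1, 2),  |v_rel|² = 5
v_rel×d = (-1)·(11) − (2)·(4) = -19
since m = R²·5 − (-19)²:  R² = (361 + 139) / 5 = 100
R = √100 = 10  ⇒  r_B = 10 − 2 = 8

rB=8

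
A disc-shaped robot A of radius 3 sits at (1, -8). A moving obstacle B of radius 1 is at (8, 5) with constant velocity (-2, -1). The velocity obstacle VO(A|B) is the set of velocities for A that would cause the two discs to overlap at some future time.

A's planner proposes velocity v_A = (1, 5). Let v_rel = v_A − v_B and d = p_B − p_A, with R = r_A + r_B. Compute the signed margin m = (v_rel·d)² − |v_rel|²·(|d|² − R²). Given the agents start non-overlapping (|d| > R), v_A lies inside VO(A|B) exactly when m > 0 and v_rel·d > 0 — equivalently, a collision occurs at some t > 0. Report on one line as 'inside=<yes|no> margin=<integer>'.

d = (7, 13),  |d|² = 218;  R = 3+1 = 4,  c = 218−4² = 202
v_rel = (3, 6),  |v_rel|² = 45;  v_rel·d = (3)·(7) + (6)·(13) = 99
45·t² − 198·t + 202 = 0  ⇒  m = 99² − 45·202 = 711
m = 711 > 0,  v_rel·d = 99 > 0  ⇒  inside

inside=yes margin=711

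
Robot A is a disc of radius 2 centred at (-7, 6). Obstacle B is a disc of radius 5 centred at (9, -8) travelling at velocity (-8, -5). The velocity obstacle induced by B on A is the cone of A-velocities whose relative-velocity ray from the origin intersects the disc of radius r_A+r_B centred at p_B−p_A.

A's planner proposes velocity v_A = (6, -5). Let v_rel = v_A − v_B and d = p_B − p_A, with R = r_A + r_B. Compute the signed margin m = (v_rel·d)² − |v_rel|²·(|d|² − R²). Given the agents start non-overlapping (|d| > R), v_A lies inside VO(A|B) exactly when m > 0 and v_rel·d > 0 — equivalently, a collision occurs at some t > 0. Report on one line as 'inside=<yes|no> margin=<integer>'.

d = (16, -14),  |d|² = 452;  R = 2+5 = 7,  c = 452−7² = 403
v_rel = (14, 0),  |v_rel|² = 196;  v_rel·d = (14)·(16) + (0)·(-14) = 224
196·t² − 448·t + 403 = 0  ⇒  m = 224² − 196·403 = -28812
m = -28812 < 0,  v_rel·d = 224 > 0  ⇒  outside

inside=no margin=-28812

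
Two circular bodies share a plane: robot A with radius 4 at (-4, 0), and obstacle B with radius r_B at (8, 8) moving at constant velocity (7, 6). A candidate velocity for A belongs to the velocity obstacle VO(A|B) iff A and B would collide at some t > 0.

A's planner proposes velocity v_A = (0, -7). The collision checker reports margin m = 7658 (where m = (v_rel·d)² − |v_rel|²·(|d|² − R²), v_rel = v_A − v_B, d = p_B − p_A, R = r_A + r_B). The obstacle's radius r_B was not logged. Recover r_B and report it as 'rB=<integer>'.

m = 7658
d = (12, 8);  v_rel = (-7, -13),  |v_rel|² = 218
v_rel×d = (-7)·(8) − (-13)·(12) = 100
since m = R²·218 − 100²:  R² = (10000 + 7658) / 218 = 81
R = √81 = 9  ⇒  r_B = 9 − 4 = 5

rB=5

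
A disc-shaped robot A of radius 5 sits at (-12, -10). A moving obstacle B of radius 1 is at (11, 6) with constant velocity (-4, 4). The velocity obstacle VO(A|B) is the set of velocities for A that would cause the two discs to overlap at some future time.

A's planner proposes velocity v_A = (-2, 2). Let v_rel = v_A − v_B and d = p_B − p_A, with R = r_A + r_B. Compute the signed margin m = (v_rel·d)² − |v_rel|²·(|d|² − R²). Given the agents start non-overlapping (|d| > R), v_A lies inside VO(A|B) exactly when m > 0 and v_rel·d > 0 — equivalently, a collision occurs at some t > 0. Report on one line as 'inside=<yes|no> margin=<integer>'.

d = (23, 16),  |d|² = 785;  R = 5+1 = 6,  c = 785−6² = 749
v_rel = (2, -2),  |v_rel|² = 8;  v_rel·d = (2)·(23) + (-2)·(16) = 14
8·t² − 28·t + 749 = 0  ⇒  m = 14² − 8·749 = -5796
m = -5796 < 0,  v_rel·d = 14 > 0  ⇒  outside

inside=no margin=-5796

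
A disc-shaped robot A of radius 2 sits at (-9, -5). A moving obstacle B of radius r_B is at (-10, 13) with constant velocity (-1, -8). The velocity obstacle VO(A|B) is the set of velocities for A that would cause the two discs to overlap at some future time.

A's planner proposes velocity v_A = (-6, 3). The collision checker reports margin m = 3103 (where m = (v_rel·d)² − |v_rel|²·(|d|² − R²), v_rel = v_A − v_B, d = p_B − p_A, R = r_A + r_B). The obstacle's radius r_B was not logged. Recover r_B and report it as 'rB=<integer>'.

m = 3103
d = (-1, 18);  v_rel = (-5, 11),  |v_rel|² = 146
v_rel×d = (-5)·(18) − (11)·(-1) = -79
since m = R²·146 − (-79)²:  R² = (6241 + 3103) / 146 = 64
R = √64 = 8  ⇒  r_B = 8 − 2 = 6

rB=6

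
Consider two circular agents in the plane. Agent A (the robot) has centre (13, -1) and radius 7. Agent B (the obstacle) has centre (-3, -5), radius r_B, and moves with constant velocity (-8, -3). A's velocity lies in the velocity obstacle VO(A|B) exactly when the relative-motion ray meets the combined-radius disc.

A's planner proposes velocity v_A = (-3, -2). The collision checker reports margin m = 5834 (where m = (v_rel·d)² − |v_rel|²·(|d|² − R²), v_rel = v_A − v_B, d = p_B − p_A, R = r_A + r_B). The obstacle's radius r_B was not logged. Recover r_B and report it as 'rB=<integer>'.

m = 5834
d = (-16, -4);  v_rel = (5, 1),  |v_rel|² = 26
v_rel×d = (5)·(-4) − (1)·(-16) = -4
since m = R²·26 − (-4)²:  R² = (16 + 5834) / 26 = 225
R = √225 = 15  ⇒  r_B = 15 − 7 = 8

rB=8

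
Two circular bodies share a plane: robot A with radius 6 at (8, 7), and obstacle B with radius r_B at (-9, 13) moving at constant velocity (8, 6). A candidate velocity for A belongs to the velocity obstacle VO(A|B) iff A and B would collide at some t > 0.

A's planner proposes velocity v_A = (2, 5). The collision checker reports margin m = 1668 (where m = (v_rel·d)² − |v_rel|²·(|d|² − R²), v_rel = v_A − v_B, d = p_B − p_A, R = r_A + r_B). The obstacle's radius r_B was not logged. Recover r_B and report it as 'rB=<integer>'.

m = 1668
d = (-17, 6);  v_rel = (-6, -1),  |v_rel|² = 37
v_rel×d = (-6)·(6) − (-1)·(-17) = -53
since m = R²·37 − (-53)²:  R² = (2809 + 1668) / 37 = 121
R = √121 = 11  ⇒  r_B = 11 − 6 = 5

rB=5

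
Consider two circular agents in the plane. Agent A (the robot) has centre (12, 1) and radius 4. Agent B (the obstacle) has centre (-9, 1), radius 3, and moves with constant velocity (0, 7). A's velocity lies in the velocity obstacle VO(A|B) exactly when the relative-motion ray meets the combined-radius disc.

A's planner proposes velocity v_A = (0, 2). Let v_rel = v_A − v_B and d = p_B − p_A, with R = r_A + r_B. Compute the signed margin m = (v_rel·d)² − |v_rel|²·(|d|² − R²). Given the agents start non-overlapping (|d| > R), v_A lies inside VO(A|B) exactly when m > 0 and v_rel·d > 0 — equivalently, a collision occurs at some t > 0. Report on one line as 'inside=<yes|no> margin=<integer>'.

d = (-21, 0),  |d|² = 441;  R = 4+3 = 7,  c = 441−7² = 392
v_rel = (0, -5),  |v_rel|² = 25;  v_rel·d = (0)·(-21) + (-5)·(0) = 0
25·t² − 0·t + 392 = 0  ⇒  m = 0² − 25·392 = -9800
m = -9800 < 0,  v_rel·d = 0 = 0  ⇒  outside

inside=no margin=-9800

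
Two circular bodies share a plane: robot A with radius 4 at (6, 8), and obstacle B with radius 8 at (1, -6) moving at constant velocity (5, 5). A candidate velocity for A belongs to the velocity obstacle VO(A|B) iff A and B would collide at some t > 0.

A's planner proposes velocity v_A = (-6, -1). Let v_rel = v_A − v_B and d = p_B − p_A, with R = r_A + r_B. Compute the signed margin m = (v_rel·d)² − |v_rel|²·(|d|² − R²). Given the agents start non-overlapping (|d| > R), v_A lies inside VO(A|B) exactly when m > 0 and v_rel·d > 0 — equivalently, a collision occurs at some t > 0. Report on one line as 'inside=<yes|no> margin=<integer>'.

d = (-5, -14),  |d|² = 221;  R = 4+8 = 12,  c = 221−12² = 77
v_rel = (-11, -6),  |v_rel|² = 157;  v_rel·d = (-11)·(-5) + (-6)·(-14) = 139
157·t² − 278·t + 77 = 0  ⇒  m = 139² − 157·77 = 7232
m = 7232 > 0,  v_rel·d = 139 > 0  ⇒  inside

inside=yes margin=7232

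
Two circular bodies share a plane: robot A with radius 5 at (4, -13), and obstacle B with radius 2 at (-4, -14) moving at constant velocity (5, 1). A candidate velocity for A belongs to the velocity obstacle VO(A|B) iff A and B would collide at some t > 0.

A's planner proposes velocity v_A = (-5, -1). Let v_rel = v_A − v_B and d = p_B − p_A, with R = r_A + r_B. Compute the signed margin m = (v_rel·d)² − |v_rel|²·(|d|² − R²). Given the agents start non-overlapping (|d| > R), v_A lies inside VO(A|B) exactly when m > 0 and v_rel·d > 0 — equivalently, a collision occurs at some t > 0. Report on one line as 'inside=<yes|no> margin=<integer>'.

d = (-8, -1),  |d|² = 65;  R = 5+2 = 7,  c = 65−7² = 16
v_rel = (-10, -2),  |v_rel|² = 104;  v_rel·d = (-10)·(-8) + (-2)·(-1) = 82
104·t² − 164·t + 16 = 0  ⇒  m = 82² − 104·16 = 5060
m = 5060 > 0,  v_rel·d = 82 > 0  ⇒  inside

inside=yes margin=5060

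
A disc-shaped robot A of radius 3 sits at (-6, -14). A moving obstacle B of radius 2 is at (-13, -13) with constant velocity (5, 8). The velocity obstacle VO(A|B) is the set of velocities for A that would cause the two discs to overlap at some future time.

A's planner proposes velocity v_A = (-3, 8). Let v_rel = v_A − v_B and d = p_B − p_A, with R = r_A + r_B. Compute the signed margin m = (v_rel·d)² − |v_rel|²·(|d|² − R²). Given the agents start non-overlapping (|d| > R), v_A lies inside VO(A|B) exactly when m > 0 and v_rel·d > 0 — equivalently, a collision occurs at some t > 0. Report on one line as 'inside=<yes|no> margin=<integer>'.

d = (-7, 1),  |d|² = 50;  R = 3+2 = 5,  c = 50−5² = 25
v_rel = (-8, 0),  |v_rel|² = 64;  v_rel·d = (-8)·(-7) + (0)·(1) = 56
64·t² − 112·t + 25 = 0  ⇒  m = 56² − 64·25 = 1536
m = 1536 > 0,  v_rel·d = 56 > 0  ⇒  inside

inside=yes margin=1536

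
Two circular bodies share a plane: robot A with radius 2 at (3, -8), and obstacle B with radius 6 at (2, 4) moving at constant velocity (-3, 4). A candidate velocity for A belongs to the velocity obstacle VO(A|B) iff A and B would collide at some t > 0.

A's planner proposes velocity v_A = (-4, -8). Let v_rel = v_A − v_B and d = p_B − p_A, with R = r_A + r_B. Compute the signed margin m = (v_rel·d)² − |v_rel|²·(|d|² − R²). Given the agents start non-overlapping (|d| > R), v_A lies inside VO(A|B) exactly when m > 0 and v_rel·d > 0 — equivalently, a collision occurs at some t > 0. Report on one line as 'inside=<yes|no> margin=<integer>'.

d = (-1, 12),  |d|² = 145;  R = 2+6 = 8,  c = 145−8² = 81
v_rel = (-1, -12),  |v_rel|² = 145;  v_rel·d = (-1)·(-1) + (-12)·(12) = -143
145·t² + 286·t + 81 = 0  ⇒  m = (-143)² − 145·81 = 8704
m = 8704 > 0,  v_rel·d = -143 < 0  ⇒  outside

inside=no margin=8704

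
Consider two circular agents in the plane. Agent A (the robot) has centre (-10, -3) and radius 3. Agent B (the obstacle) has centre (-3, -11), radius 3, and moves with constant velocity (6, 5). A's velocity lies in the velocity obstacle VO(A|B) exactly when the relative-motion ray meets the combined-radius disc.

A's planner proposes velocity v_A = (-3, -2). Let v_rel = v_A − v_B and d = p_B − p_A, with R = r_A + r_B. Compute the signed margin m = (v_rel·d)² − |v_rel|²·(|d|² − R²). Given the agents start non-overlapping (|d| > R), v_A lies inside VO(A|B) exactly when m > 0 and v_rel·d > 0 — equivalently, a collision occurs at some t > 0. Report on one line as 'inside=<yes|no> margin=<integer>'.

d = (7, -8),  |d|² = 113;  R = 3+3 = 6,  c = 113−6² = 77
v_rel = (-9, -7),  |v_rel|² = 130;  v_rel·d = (-9)·(7) + (-7)·(-8) = -7
130·t² + 14·t + 77 = 0  ⇒  m = (-7)² − 130·77 = -9961
m = -9961 < 0,  v_rel·d = -7 < 0  ⇒  outside

inside=no margin=-9961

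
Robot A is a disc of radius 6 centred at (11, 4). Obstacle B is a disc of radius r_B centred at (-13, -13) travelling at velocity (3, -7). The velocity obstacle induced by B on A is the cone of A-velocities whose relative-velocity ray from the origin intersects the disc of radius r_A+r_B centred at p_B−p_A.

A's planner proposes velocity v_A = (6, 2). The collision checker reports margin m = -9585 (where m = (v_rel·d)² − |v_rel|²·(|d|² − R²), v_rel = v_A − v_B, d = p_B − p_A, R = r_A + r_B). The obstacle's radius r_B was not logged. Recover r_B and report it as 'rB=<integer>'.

m = -9585
d = (-24, -17);  v_rel = (3, 9),  |v_rel|² = 90
v_rel×d = (3)·(-17) − (9)·(-24) = 165
since m = R²·90 − 165²:  R² = (27225 + -9585) / 90 = 196
R = √196 = 14  ⇒  r_B = 14 − 6 = 8

rB=8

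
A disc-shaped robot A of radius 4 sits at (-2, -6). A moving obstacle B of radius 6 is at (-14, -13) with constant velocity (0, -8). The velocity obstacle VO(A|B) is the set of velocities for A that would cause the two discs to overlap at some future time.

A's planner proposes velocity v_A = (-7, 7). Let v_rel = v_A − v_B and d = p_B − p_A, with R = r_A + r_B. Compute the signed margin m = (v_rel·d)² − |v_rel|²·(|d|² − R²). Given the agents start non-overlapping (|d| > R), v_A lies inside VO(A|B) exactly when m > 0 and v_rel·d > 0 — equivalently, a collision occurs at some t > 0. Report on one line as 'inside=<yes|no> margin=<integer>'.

d = (-12, -7),  |d|² = 193;  R = 4+6 = 10,  c = 193−10² = 93
v_rel = (-7, 15),  |v_rel|² = 274;  v_rel·d = (-7)·(-12) + (15)·(-7) = -21
274·t² + 42·t + 93 = 0  ⇒  m = (-21)² − 274·93 = -25041
m = -25041 < 0,  v_rel·d = -21 < 0  ⇒  outside

inside=no margin=-25041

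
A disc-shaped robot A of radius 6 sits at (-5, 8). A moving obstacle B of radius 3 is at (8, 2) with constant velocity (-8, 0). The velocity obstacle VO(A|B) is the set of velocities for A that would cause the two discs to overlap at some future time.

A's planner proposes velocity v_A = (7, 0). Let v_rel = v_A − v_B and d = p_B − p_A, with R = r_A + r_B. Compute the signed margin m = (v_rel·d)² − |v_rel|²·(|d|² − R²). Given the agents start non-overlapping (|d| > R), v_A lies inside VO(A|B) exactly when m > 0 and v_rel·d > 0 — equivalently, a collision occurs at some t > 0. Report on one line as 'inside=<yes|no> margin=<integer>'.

d = (13, -6),  |d|² = 205;  R = 6+3 = 9,  c = 205−9² = 124
v_rel = (15, 0),  |v_rel|² = 225;  v_rel·d = (15)·(13) + (0)·(-6) = 195
225·t² − 390·t + 124 = 0  ⇒  m = 195² − 225·124 = 10125
m = 10125 > 0,  v_rel·d = 195 > 0  ⇒  inside

inside=yes margin=10125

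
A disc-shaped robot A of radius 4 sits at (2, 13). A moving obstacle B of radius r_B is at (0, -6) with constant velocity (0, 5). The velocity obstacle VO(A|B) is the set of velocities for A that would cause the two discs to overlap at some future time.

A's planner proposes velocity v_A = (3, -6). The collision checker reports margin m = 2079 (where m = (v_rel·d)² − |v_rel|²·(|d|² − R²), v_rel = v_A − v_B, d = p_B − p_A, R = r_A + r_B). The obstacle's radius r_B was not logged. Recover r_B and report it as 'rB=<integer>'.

m = 2079
d = (-2, -19);  v_rel = (3, -11),  |v_rel|² = 130
v_rel×d = (3)·(-19) − (-11)·(-2) = -79
since m = R²·130 − (-79)²:  R² = (6241 + 2079) / 130 = 64
R = √64 = 8  ⇒  r_B = 8 − 4 = 4

rB=4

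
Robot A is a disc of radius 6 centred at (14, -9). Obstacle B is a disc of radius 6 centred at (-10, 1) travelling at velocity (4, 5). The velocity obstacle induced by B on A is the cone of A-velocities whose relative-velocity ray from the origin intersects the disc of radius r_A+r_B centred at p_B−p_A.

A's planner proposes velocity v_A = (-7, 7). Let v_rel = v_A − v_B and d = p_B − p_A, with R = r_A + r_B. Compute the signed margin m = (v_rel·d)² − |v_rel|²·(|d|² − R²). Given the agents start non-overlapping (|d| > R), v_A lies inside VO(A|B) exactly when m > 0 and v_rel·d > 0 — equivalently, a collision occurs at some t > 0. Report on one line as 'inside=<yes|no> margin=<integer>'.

d = (-24, 10),  |d|² = 676;  R = 6+6 = 12,  c = 676−12² = 532
v_rel = (-11, 2),  |v_rel|² = 125;  v_rel·d = (-11)·(-24) + (2)·(10) = 284
125·t² − 568·t + 532 = 0  ⇒  m = 284² − 125·532 = 14156
m = 14156 > 0,  v_rel·d = 284 > 0  ⇒  inside

inside=yes margin=14156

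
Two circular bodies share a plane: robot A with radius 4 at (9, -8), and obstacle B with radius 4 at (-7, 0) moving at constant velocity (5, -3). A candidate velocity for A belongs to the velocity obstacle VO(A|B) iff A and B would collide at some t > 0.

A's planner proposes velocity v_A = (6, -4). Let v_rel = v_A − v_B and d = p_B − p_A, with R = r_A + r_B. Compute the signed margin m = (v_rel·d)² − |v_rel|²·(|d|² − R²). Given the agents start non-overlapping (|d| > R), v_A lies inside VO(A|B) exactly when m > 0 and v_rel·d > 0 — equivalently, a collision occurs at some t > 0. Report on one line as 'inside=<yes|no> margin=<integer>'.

d = (-16, 8),  |d|² = 320;  R = 4+4 = 8,  c = 320−8² = 256
v_rel = (1, -1),  |v_rel|² = 2;  v_rel·d = (1)·(-16) + (-1)·(8) = -24
2·t² + 48·t + 256 = 0  ⇒  m = (-24)² − 2·256 = 64
m = 64 > 0,  v_rel·d = -24 < 0  ⇒  outside

inside=no margin=64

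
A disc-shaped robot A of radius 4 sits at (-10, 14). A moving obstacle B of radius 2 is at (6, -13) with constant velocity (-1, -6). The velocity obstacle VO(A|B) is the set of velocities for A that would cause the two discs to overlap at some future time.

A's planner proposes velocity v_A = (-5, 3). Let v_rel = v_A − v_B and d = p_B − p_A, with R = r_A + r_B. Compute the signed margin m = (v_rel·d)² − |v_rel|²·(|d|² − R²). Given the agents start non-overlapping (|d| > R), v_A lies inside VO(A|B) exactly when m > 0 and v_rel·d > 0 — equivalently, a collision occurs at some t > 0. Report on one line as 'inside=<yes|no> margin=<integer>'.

d = (16, -27),  |d|² = 985;  R = 4+2 = 6,  c = 985−6² = 949
v_rel = (-4, 9),  |v_rel|² = 97;  v_rel·d = (-4)·(16) + (9)·(-27) = -307
97·t² + 614·t + 949 = 0  ⇒  m = (-307)² − 97·949 = 2196
m = 2196 > 0,  v_rel·d = -307 < 0  ⇒  outside

inside=no margin=2196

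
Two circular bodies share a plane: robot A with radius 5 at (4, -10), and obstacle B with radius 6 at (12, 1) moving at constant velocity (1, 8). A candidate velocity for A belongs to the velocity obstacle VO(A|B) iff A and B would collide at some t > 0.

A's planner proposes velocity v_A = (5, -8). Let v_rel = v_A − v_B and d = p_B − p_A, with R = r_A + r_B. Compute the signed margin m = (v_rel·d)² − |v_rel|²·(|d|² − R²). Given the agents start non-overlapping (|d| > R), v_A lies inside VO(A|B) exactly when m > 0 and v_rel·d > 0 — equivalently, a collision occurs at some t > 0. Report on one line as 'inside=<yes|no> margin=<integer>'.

d = (8, 11),  |d|² = 185;  R = 5+6 = 11,  c = 185−11² = 64
v_rel = (4, -16),  |v_rel|² = 272;  v_rel·d = (4)·(8) + (-16)·(11) = -144
272·t² + 288·t + 64 = 0  ⇒  m = (-144)² − 272·64 = 3328
m = 3328 > 0,  v_rel·d = -144 < 0  ⇒  outside

inside=no margin=3328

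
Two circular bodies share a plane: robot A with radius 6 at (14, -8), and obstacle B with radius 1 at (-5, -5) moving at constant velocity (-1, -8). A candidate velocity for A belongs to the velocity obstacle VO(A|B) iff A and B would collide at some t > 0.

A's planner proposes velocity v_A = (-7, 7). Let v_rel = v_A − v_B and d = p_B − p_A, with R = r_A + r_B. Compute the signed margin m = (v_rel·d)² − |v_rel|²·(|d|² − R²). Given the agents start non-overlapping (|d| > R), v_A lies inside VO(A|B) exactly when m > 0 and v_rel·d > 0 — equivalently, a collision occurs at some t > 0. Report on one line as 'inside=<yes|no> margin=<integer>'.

d = (-19, 3),  |d|² = 370;  R = 6+1 = 7,  c = 370−7² = 321
v_rel = (-6, 15),  |v_rel|² = 261;  v_rel·d = (-6)·(-19) + (15)·(3) = 159
261·t² − 318·t + 321 = 0  ⇒  m = 159² − 261·321 = -58500
m = -58500 < 0,  v_rel·d = 159 > 0  ⇒  outside

inside=no margin=-58500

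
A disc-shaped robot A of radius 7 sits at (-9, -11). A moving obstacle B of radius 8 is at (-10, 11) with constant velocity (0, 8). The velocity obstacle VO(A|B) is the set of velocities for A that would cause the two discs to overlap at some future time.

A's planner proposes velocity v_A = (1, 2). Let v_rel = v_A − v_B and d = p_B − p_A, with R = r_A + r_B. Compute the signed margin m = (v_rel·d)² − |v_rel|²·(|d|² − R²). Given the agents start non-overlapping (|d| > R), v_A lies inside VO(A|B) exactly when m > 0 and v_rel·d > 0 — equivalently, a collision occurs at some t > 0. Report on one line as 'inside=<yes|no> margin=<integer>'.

d = (-1, 22),  |d|² = 485;  R = 7+8 = 15,  c = 485−15² = 260
v_rel = (1, -6),  |v_rel|² = 37;  v_rel·d = (1)·(-1) + (-6)·(22) = -133
37·t² + 266·t + 260 = 0  ⇒  m = (-133)² − 37·260 = 8069
m = 8069 > 0,  v_rel·d = -133 < 0  ⇒  outside

inside=no margin=8069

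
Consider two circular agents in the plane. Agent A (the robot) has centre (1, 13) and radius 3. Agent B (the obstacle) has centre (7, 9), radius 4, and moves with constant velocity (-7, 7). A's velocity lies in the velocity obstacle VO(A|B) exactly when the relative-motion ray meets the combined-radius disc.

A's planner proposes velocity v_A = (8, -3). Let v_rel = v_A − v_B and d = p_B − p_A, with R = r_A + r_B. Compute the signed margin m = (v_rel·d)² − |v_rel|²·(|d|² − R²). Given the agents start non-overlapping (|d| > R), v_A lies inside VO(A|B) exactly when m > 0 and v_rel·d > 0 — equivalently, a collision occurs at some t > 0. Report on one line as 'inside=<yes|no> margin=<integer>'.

d = (6, -4),  |d|² = 52;  R = 3+4 = 7,  c = 52−7² = 3
v_rel = (15, -10),  |v_rel|² = 325;  v_rel·d = (15)·(6) + (-10)·(-4) = 130
325·t² − 260·t + 3 = 0  ⇒  m = 130² − 325·3 = 15925
m = 15925 > 0,  v_rel·d = 130 > 0  ⇒  inside

inside=yes margin=15925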